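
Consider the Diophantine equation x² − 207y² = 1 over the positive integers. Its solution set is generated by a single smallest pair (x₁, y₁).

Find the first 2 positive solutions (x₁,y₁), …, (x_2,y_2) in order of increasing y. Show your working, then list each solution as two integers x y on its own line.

[14; 2,1,1,2,1,1,2,28] for √207; ℓ=8 ⇒ convergent index 7
i=0: a=14 ⇒ p=14, q=1
…
i=3: a=1 ⇒ p=72, q=5
i=4: a=2 ⇒ p=187, q=13
i=5: a=1 ⇒ p=259, q=18
i=6: a=1 ⇒ p=446, q=31
i=7: a=2 ⇒ p=1151, q=80
fundamental: x₁=1151, y₁=80  (since 1324801 − 207·6400 = 1)
(1151+80√207)^2 = 2649601 + 184160√207

1151 80
2649601 184160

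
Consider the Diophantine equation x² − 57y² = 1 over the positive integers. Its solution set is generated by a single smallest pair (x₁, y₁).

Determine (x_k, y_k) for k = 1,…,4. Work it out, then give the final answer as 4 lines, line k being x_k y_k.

√57 → a₀=7, period (1,1,4,1,1,14); ℓ=6 even so k=5
i=0: a=7 ⇒ p=7, q=1
…
i=4: a=1 ⇒ p=83, q=11
i=5: a=1 ⇒ p=151, q=20
(x₁, y₁) = (151, 20);  151² − 57·20² = 1 ✓
(x_2, y_2) = (151·151 + 57·20·20, 151·20 + 20·151) = (45601, 6040)
(x_3, y_3) = (151·45601 + 57·20·6040, 151·6040 + 20·45601) = (13771351, 1824060)
(x_4, y_4) = (151·13771351 + 57·20·1824060, 151·1824060 + 20·13771351) = (4158902401, 550860080)

151 20
45601 6040
13771351 1824060
4158902401 550860080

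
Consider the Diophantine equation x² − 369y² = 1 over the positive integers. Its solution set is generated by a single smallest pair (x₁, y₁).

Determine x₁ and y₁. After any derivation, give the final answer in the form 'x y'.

d=369: √d = [19; 4,1,3,2,7,4,7,2,3,1,4,38] (ℓ=12, even), read p_11/q_11
i=0: a=19 ⇒ p=19, q=1
i=1: a=4 ⇒ p=77, q=4
i=2: a=1 ⇒ p=96, q=5
…
i=4: a=2 ⇒ p=826, q=43
i=5: a=7 ⇒ p=6147, q=320
i=6: a=4 ⇒ p=25414, q=1323
i=7: a=7 ⇒ p=184045, q=9581
i=8: a=2 ⇒ p=393504, q=20485
…
i=10: a=1 ⇒ p=1758061, q=91521
i=11: a=4 ⇒ p=8396801, q=437120
(x₁, y₁) = (8396801, 437120);  8396801² − 369·437120² = 1 ✓

8396801 437120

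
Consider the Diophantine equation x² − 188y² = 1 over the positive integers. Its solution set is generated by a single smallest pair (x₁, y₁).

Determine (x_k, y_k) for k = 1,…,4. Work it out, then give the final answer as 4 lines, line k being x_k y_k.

d=188: √d = [13; 1,2,2,6,2,2,1,26] (ℓ=8, even), read p_7/q_7
i=0: a=13 ⇒ p=13, q=1
i=1: a=1 ⇒ p=14, q=1
i=2: a=2 ⇒ p=41, q=3
…
i=4: a=6 ⇒ p=617, q=45
i=5: a=2 ⇒ p=1330, q=97
i=6: a=2 ⇒ p=3277, q=239
i=7: a=1 ⇒ p=4607, q=336
fundamental: x₁=4607, y₁=336  (since 21224449 − 188·112896 = 1)
(x_2, y_2) = (4607·4607 + 188·336·336, 4607·336 + 336·4607) = (42448897, 3095904)
(x_3, y_3) = (4607·42448897 + 188·336·3095904, 4607·3095904 + 336·42448897) = (391124132351, 28525659120)
(x_4, y_4) = (4607·391124132351 + 188·336·28525659120, 4607·28525659120 + 336·391124132351) = (3603817713033217, 262835420035776)

4607 336
42448897 3095904
391124132351 28525659120
3603817713033217 262835420035776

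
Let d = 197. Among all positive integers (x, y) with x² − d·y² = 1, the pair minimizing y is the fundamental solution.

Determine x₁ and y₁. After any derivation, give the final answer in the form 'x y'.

393 28

[14; 28] for √197; ℓ=1 ⇒ convergent index 1
k=0  a_k=14  p_k/q_k = 14/1
k=1  a_k=28  p_k/q_k = 393/28
fundamental: x₁=393, y₁=28  (since 154449 − 197·784 = 1)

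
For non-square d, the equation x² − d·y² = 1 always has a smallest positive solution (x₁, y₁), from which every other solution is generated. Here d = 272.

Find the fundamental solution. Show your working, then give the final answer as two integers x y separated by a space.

d=272: √d = [16; 2,32] (ℓ=2, even), read p_1/q_1
a_0=16:  p_0=16·1+0=16,  q_0=16·0+1=1
a_1=2:  p_1=2·16+1=33,  q_1=2·1+0=2
fundamental: x₁=33, y₁=2  (since 1089 − 272·4 = 1)

33 2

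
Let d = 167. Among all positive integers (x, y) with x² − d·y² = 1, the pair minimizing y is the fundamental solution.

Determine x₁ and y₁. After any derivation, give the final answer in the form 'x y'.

168 13

d=167: √d = [12; 1,11,1,24] (ℓ=4, even), read p_3/q_3
k=0  a_k=12  p_k/q_k = 12/1
k=1  a_k=1  p_k/q_k = 13/1
k=2  a_k=11  p_k/q_k = 155/12
k=3  a_k=1  p_k/q_k = 168/13
(x₁, y₁) = (168, 13);  168² − 167·13² = 1 ✓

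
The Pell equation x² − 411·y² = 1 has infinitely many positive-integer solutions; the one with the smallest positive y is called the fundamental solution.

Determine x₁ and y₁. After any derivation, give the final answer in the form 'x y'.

49730 2453

[20; 3,1,1,1,19,1,1,1,3,40] for √411; ℓ=10 ⇒ convergent index 9
k=0  a_k=20  p_k/q_k = 20/1
k=1  a_k=3  p_k/q_k = 61/3
k=2  a_k=1  p_k/q_k = 81/4
k=3  a_k=1  p_k/q_k = 142/7
…
k=6  a_k=1  p_k/q_k = 4602/227
k=7  a_k=1  p_k/q_k = 8981/443
k=8  a_k=1  p_k/q_k = 13583/670
k=9  a_k=3  p_k/q_k = 49730/2453
fundamental: x₁=49730, y₁=2453  (since 2473072900 − 411·6017209 = 1)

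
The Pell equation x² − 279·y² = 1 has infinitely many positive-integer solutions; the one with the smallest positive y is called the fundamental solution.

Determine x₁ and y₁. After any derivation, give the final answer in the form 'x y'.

d=279: √d = [16; 1,2,2,1,2,2,1,32] (ℓ=8, even), read p_7/q_7
k=0  a_k=16  p_k/q_k = 16/1
k=1  a_k=1  p_k/q_k = 17/1
…
k=4  a_k=1  p_k/q_k = 167/10
k=5  a_k=2  p_k/q_k = 451/27
k=6  a_k=2  p_k/q_k = 1069/64
k=7  a_k=1  p_k/q_k = 1520/91
→ (1520, 91).  Check: 1520²=2310400, 279·91²=2310399, difference 1.

1520 91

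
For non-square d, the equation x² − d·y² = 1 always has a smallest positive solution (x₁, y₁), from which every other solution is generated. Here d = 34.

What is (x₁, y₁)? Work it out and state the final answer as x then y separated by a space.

35 6

√34 → a₀=5, period (1,4,1,10); ℓ=4 even so k=3
step 0: (5, 1)  from 5·(1,0) + (0,1)
step 1: (6, 1)  from 1·(5,1) + (1,0)
step 2: (29, 5)  from 4·(6,1) + (5,1)
step 3: (35, 6)  from 1·(29,5) + (6,1)
fundamental: x₁=35, y₁=6  (since 1225 − 34·36 = 1)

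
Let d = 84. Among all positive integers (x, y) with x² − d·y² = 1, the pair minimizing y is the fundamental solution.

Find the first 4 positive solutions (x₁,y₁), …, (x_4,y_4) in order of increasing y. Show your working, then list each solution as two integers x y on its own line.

55 6
6049 660
665335 72594
73180801 7984680

√84 → a₀=9, period (6,18); ℓ=2 even so k=1
k=0  a_k=9  p_k/q_k = 9/1
k=1  a_k=6  p_k/q_k = 55/6
fundamental: x₁=55, y₁=6  (since 3025 − 84·36 = 1)
(55+6√84)^2 = 6049 + 660√84
(55+6√84)^3 = 665335 + 72594√84
(55+6√84)^4 = 73180801 + 7984680√84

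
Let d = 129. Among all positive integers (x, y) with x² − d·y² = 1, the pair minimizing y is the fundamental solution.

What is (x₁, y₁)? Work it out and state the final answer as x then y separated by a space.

16855 1484

[11; 2,1,3,1,6,1,3,1,2,22] for √129; ℓ=10 ⇒ convergent index 9
k=0  a_k=11  p_k/q_k = 11/1
k=1  a_k=2  p_k/q_k = 23/2
…
k=3  a_k=3  p_k/q_k = 125/11
k=4  a_k=1  p_k/q_k = 159/14
…
k=8  a_k=1  p_k/q_k = 6031/531
k=9  a_k=2  p_k/q_k = 16855/1484
fundamental: x₁=16855, y₁=1484  (since 284091025 − 129·2202256 = 1)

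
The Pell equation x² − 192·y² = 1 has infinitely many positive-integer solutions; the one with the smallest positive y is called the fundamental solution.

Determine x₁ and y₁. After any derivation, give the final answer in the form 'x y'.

√192 = [13; 1,5,1,26, …], period ℓ=4 (even) → k=3
i=0: a=13 ⇒ p=13, q=1
…
i=2: a=5 ⇒ p=83, q=6
i=3: a=1 ⇒ p=97, q=7
(x₁, y₁) = (97, 7);  97² − 192·7² = 1 ✓

97 7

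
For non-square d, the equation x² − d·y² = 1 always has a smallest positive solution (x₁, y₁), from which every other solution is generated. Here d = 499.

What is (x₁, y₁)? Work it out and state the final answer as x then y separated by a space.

[22; 2,1,21,1,2,44] for √499; ℓ=6 ⇒ convergent index 5
a_0=22:  p_0=22·1+0=22,  q_0=22·0+1=1
…
a_3=21:  p_3=21·67+45=1452,  q_3=21·3+2=65
a_4=1:  p_4=1·1452+67=1519,  q_4=1·65+3=68
a_5=2:  p_5=2·1519+1452=4490,  q_5=2·68+65=201
→ (4490, 201).  Check: 4490²=20160100, 499·201²=20160099, difference 1.

4490 201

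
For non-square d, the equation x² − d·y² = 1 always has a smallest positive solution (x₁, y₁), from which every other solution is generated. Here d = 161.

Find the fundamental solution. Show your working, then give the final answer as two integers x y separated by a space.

11775 928

[12; 1,2,4,1,2,1,4,2,1,24] for √161; ℓ=10 ⇒ convergent index 9
step 0: (12, 1)  from 12·(1,0) + (0,1)
step 1: (13, 1)  from 1·(12,1) + (1,0)
…
step 3: (165, 13)  from 4·(38,3) + (13,1)
…
step 5: (571, 45)  from 2·(203,16) + (165,13)
…
step 8: (8108, 639)  from 2·(3667,289) + (774,61)
step 9: (11775, 928)  from 1·(8108,639) + (3667,289)
fundamental: x₁=11775, y₁=928  (since 138650625 − 161·861184 = 1)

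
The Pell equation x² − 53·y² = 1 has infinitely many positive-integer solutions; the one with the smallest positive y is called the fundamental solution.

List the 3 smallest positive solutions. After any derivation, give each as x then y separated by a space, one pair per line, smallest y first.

√53 → a₀=7, period (3,1,1,3,14); ℓ=5 odd so k=9
step 0: (7, 1)  from 7·(1,0) + (0,1)
…
step 2: (29, 4)  from 1·(22,3) + (7,1)
step 3: (51, 7)  from 1·(29,4) + (22,3)
step 4: (182, 25)  from 3·(51,7) + (29,4)
step 5: (2599, 357)  from 14·(182,25) + (51,7)
step 6: (7979, 1096)  from 3·(2599,357) + (182,25)
step 7: (10578, 1453)  from 1·(7979,1096) + (2599,357)
step 8: (18557, 2549)  from 1·(10578,1453) + (7979,1096)
step 9: (66249, 9100)  from 3·(18557,2549) + (10578,1453)
→ (66249, 9100).  Check: 66249²=4388930001, 53·9100²=4388930000, difference 1.
(66249+9100√53)^2 = 8777860001 + 1205731800√53
(66249+9100√53)^3 = 1163048894346249 + 159757052027300√53

66249 9100
8777860001 1205731800
1163048894346249 159757052027300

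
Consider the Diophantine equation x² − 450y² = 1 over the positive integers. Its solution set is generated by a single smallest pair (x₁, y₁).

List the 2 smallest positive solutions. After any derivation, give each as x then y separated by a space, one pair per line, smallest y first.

19601 924
768398401 36222648

d=450: √d = [21; 4,1,2,4,2,1,4,42] (ℓ=8, even), read p_7/q_7
k=0  a_k=21  p_k/q_k = 21/1
…
k=5  a_k=2  p_k/q_k = 2885/136
k=6  a_k=1  p_k/q_k = 4179/197
k=7  a_k=4  p_k/q_k = 19601/924
(x₁, y₁) = (19601, 924);  19601² − 450·924² = 1 ✓
(19601+924√450)^2 = 768398401 + 36222648√450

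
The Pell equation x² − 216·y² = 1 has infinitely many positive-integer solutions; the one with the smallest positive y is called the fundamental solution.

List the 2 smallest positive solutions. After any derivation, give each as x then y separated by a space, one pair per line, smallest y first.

[14; 1,2,3,2,1,28] for √216; ℓ=6 ⇒ convergent index 5
step 0: (14, 1)  from 14·(1,0) + (0,1)
…
step 4: (338, 23)  from 2·(147,10) + (44,3)
step 5: (485, 33)  from 1·(338,23) + (147,10)
fundamental: x₁=485, y₁=33  (since 235225 − 216·1089 = 1)
n=2: (485,33)∘(485,33) = (485·485+216·33·33, 485·33+33·485) = (470449,32010)

485 33
470449 32010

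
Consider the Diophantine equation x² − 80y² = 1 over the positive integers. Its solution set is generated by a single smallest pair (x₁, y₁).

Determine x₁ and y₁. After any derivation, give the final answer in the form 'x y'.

9 1

[8; 1,16] for √80; ℓ=2 ⇒ convergent index 1
i=0: a=8 ⇒ p=8, q=1
i=1: a=1 ⇒ p=9, q=1
(x₁, y₁) = (9, 1);  9² − 80·1² = 1 ✓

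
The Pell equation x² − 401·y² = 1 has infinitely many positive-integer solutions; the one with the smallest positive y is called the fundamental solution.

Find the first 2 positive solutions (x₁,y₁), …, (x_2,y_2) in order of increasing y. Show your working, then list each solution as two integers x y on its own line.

√401 = [20; 40, …], period ℓ=1 (odd) → k=1
k=0  a_k=20  p_k/q_k = 20/1
k=1  a_k=40  p_k/q_k = 801/40
→ (801, 40).  Check: 801²=641601, 401·40²=641600, difference 1.
n=2: (801,40)∘(801,40) = (801·801+401·40·40, 801·40+40·801) = (1283201,64080)

801 40
1283201 64080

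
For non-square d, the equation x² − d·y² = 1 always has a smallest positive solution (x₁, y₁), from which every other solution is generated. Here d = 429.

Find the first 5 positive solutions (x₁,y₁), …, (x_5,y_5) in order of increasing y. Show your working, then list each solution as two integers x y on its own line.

1524095 73584
4645731138049 224298012960
14161071197688057215 683702960124468816
43165635614076113391052801 2084056526021580302230080
131577058822456507006275549422975 6352600262053037158494583086384

[20; 1,2,2,9,1,12,1,9,2,2,1,40] for √429; ℓ=12 ⇒ convergent index 11
k=0  a_k=20  p_k/q_k = 20/1
k=1  a_k=1  p_k/q_k = 21/1
…
k=4  a_k=9  p_k/q_k = 1367/66
k=5  a_k=1  p_k/q_k = 1512/73
…
k=7  a_k=1  p_k/q_k = 21023/1015
k=8  a_k=9  p_k/q_k = 208718/10077
…
k=10  a_k=2  p_k/q_k = 1085636/52415
k=11  a_k=1  p_k/q_k = 1524095/73584
fundamental: x₁=1524095, y₁=73584  (since 2322865569025 − 429·5414605056 = 1)
k=2:  x_2 = 1524095·1524095+429·73584·73584 = 4645731138049,  y_2 = 1524095·73584+73584·1524095 = 224298012960
k=3:  x_3 = 1524095·4645731138049+429·73584·224298012960 = 14161071197688057215,  y_3 = 1524095·224298012960+73584·4645731138049 = 683702960124468816
k=4:  x_4 = 1524095·14161071197688057215+429·73584·683702960124468816 = 43165635614076113391052801,  y_4 = 1524095·683702960124468816+73584·14161071197688057215 = 2084056526021580302230080
k=5:  x_5 = 1524095·43165635614076113391052801+429·73584·2084056526021580302230080 = 131577058822456507006275549422975,  y_5 = 1524095·2084056526021580302230080+73584·43165635614076113391052801 = 6352600262053037158494583086384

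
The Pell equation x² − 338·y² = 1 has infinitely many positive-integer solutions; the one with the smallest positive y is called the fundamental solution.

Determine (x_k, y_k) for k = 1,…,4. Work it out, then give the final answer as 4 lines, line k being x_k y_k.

d=338: √d = [18; 2,1,1,2,36] (ℓ=5, odd), read p_9/q_9
a_0=18:  p_0=18·1+0=18,  q_0=18·0+1=1
…
a_3=1:  p_3=1·55+37=92,  q_3=1·3+2=5
…
a_6=2:  p_6=2·8696+239=17631,  q_6=2·473+13=959
…
a_8=1:  p_8=1·26327+17631=43958,  q_8=1·1432+959=2391
a_9=2:  p_9=2·43958+26327=114243,  q_9=2·2391+1432=6214
fundamental: x₁=114243, y₁=6214  (since 13051463049 − 338·38613796 = 1)
n=2: (114243,6214)∘(114243,6214) = (114243·114243+338·6214·6214, 114243·6214+6214·114243) = (26102926097,1419812004)
n=3: (26102926097,1419812004)∘(114243,6214) = (114243·26102926097+338·6214·1419812004, 114243·1419812004+6214·26102926097) = (5964153172084899,324407165539730)
n=4: (5964153172084899,324407165539730)∘(114243,6214) = (114243·5964153172084899+338·6214·324407165539730, 114243·324407165539730+6214·5964153172084899) = (1362725501650887306817,74122495624090936776)

114243 6214
26102926097 1419812004
5964153172084899 324407165539730
1362725501650887306817 74122495624090936776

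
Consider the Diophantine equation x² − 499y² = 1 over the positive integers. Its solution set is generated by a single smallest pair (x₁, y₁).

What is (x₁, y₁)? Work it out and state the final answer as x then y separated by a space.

√499 → a₀=22, period (2,1,21,1,2,44); ℓ=6 even so k=5
i=0: a=22 ⇒ p=22, q=1
i=1: a=2 ⇒ p=45, q=2
i=2: a=1 ⇒ p=67, q=3
i=3: a=21 ⇒ p=1452, q=65
i=4: a=1 ⇒ p=1519, q=68
i=5: a=2 ⇒ p=4490, q=201
→ (4490, 201).  Check: 4490²=20160100, 499·201²=20160099, difference 1.

4490 201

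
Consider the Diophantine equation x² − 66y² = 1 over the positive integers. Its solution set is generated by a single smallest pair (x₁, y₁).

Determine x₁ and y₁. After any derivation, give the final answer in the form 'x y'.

65 8

√66 = [8; 8,16, …], period ℓ=2 (even) → k=1
k=0  a_k=8  p_k/q_k = 8/1
k=1  a_k=8  p_k/q_k = 65/8
(x₁, y₁) = (65, 8);  65² − 66·8² = 1 ✓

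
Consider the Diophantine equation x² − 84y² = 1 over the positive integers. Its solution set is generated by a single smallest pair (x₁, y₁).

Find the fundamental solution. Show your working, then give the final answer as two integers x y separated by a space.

55 6

√84 → a₀=9, period (6,18); ℓ=2 even so k=1
i=0: a=9 ⇒ p=9, q=1
i=1: a=6 ⇒ p=55, q=6
→ (55, 6).  Check: 55²=3025, 84·6²=3024, difference 1.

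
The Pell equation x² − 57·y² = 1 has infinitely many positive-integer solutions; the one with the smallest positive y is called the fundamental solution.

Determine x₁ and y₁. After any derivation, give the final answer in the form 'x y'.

151 20

d=57: √d = [7; 1,1,4,1,1,14] (ℓ=6, even), read p_5/q_5
k=0  a_k=7  p_k/q_k = 7/1
…
k=2  a_k=1  p_k/q_k = 15/2
k=3  a_k=4  p_k/q_k = 68/9
k=4  a_k=1  p_k/q_k = 83/11
k=5  a_k=1  p_k/q_k = 151/20
(x₁, y₁) = (151, 20);  151² − 57·20² = 1 ✓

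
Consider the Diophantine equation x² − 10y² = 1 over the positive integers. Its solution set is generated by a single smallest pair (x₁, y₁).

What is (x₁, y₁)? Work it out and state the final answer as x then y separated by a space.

d=10: √d = [3; 6] (ℓ=1, odd), read p_1/q_1
step 0: (3, 1)  from 3·(1,0) + (0,1)
step 1: (19, 6)  from 6·(3,1) + (1,0)
→ (19, 6).  Check: 19²=361, 10·6²=360, difference 1.

19 6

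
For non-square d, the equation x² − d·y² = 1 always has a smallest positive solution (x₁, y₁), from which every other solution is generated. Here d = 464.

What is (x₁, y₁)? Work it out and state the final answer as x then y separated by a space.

9801 455

[21; 1,1,5,1,1,1,5,1,1,42] for √464; ℓ=10 ⇒ convergent index 9
k=0  a_k=21  p_k/q_k = 21/1
k=1  a_k=1  p_k/q_k = 22/1
k=2  a_k=1  p_k/q_k = 43/2
…
k=5  a_k=1  p_k/q_k = 517/24
k=6  a_k=1  p_k/q_k = 797/37
k=7  a_k=5  p_k/q_k = 4502/209
k=8  a_k=1  p_k/q_k = 5299/246
k=9  a_k=1  p_k/q_k = 9801/455
fundamental: x₁=9801, y₁=455  (since 96059601 − 464·207025 = 1)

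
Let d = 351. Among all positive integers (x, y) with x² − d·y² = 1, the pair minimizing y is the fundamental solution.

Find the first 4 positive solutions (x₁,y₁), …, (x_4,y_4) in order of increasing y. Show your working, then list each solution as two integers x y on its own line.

√351 = [18; 1,2,1,3,2,2,2,3,1,2,1,36, …], period ℓ=12 (even) → k=11
step 0: (18, 1)  from 18·(1,0) + (0,1)
…
step 3: (75, 4)  from 1·(56,3) + (19,1)
…
step 7: (3747, 200)  from 2·(1555,83) + (637,34)
step 8: (12796, 683)  from 3·(3747,200) + (1555,83)
step 9: (16543, 883)  from 1·(12796,683) + (3747,200)
step 10: (45882, 2449)  from 2·(16543,883) + (12796,683)
step 11: (62425, 3332)  from 1·(45882,2449) + (16543,883)
(x₁, y₁) = (62425, 3332);  62425² − 351·3332² = 1 ✓
n=2: (62425,3332)∘(62425,3332) = (62425·62425+351·3332·3332, 62425·3332+3332·62425) = (7793761249,416000200)
n=3: (7793761249,416000200)∘(62425,3332) = (62425·7793761249+351·3332·416000200, 62425·416000200+3332·7793761249) = (973051091875225,51937624966668)
n=4: (973051091875225,51937624966668)∘(62425,3332) = (62425·973051091875225+351·3332·51937624966668, 62425·51937624966668+3332·973051091875225) = (121485428812828080001,6484412476672499600)

62425 3332
7793761249 416000200
973051091875225 51937624966668
121485428812828080001 6484412476672499600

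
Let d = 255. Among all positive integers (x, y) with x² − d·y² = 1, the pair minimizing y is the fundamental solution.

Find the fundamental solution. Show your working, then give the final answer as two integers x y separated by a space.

d=255: √d = [15; 1,30] (ℓ=2, even), read p_1/q_1
k=0  a_k=15  p_k/q_k = 15/1
k=1  a_k=1  p_k/q_k = 16/1
(x₁, y₁) = (16, 1);  16² − 255·1² = 1 ✓

16 1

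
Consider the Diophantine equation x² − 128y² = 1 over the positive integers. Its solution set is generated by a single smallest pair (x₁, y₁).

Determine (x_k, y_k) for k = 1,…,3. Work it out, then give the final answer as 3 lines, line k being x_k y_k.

√128 = [11; 3,5,3,22, …], period ℓ=4 (even) → k=3
a_0=11:  p_0=11·1+0=11,  q_0=11·0+1=1
a_1=3:  p_1=3·11+1=34,  q_1=3·1+0=3
a_2=5:  p_2=5·34+11=181,  q_2=5·3+1=16
a_3=3:  p_3=3·181+34=577,  q_3=3·16+3=51
→ (577, 51).  Check: 577²=332929, 128·51²=332928, difference 1.
k=2:  x_2 = 577·577+128·51·51 = 665857,  y_2 = 577·51+51·577 = 58854
k=3:  x_3 = 577·665857+128·51·58854 = 768398401,  y_3 = 577·58854+51·665857 = 67917465

577 51
665857 58854
768398401 67917465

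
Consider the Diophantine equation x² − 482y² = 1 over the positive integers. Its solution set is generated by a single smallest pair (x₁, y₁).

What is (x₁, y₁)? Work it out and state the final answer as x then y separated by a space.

√482 = [21; 1,20,1,42, …], period ℓ=4 (even) → k=3
k=0  a_k=21  p_k/q_k = 21/1
k=1  a_k=1  p_k/q_k = 22/1
k=2  a_k=20  p_k/q_k = 461/21
k=3  a_k=1  p_k/q_k = 483/22
(x₁, y₁) = (483, 22);  483² − 482·22² = 1 ✓

483 22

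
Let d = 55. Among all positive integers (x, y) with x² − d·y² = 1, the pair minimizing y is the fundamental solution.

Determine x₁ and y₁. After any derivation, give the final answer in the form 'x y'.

89 12

[7; 2,2,2,14] for √55; ℓ=4 ⇒ convergent index 3
k=0  a_k=7  p_k/q_k = 7/1
…
k=2  a_k=2  p_k/q_k = 37/5
k=3  a_k=2  p_k/q_k = 89/12
fundamental: x₁=89, y₁=12  (since 7921 − 55·144 = 1)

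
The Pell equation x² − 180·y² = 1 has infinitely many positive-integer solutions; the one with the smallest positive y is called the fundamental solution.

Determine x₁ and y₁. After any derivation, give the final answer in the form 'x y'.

√180 = [13; 2,2,2,26, …], period ℓ=4 (even) → k=3
k=0  a_k=13  p_k/q_k = 13/1
k=1  a_k=2  p_k/q_k = 27/2
k=2  a_k=2  p_k/q_k = 67/5
k=3  a_k=2  p_k/q_k = 161/12
(x₁, y₁) = (161, 12);  161² − 180·12² = 1 ✓

161 12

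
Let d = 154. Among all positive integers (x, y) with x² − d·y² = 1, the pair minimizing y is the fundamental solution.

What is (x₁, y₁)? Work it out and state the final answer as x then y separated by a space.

21295 1716

√154 = [12; 2,2,3,1,2,1,3,2,2,24, …], period ℓ=10 (even) → k=9
a_0=12:  p_0=12·1+0=12,  q_0=12·0+1=1
…
a_5=2:  p_5=2·273+211=757,  q_5=2·22+17=61
…
a_7=3:  p_7=3·1030+757=3847,  q_7=3·83+61=310
a_8=2:  p_8=2·3847+1030=8724,  q_8=2·310+83=703
a_9=2:  p_9=2·8724+3847=21295,  q_9=2·703+310=1716
fundamental: x₁=21295, y₁=1716  (since 453477025 − 154·2944656 = 1)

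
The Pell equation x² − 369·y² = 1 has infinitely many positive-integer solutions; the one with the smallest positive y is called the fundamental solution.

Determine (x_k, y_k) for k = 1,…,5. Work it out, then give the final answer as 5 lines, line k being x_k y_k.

8396801 437120
141012534067201 7340819306240
2368108374136006451201 123278797782910239360
39769069528107045198367948801 2070295065004669620717268480
667865925565355162349028245713920001 34767711344252426473018978470025600

√369 = [19; 4,1,3,2,7,4,7,2,3,1,4,38, …], period ℓ=12 (even) → k=11
a_0=19:  p_0=19·1+0=19,  q_0=19·0+1=1
a_1=4:  p_1=4·19+1=77,  q_1=4·1+0=4
a_2=1:  p_2=1·77+19=96,  q_2=1·4+1=5
a_3=3:  p_3=3·96+77=365,  q_3=3·5+4=19
a_4=2:  p_4=2·365+96=826,  q_4=2·19+5=43
a_5=7:  p_5=7·826+365=6147,  q_5=7·43+19=320
…
a_8=2:  p_8=2·184045+25414=393504,  q_8=2·9581+1323=20485
…
a_10=1:  p_10=1·1364557+393504=1758061,  q_10=1·71036+20485=91521
a_11=4:  p_11=4·1758061+1364557=8396801,  q_11=4·91521+71036=437120
fundamental: x₁=8396801, y₁=437120  (since 70506267033601 − 369·191073894400 = 1)
(8396801+437120√369)^2 = 141012534067201 + 7340819306240√369
(8396801+437120√369)^3 = 2368108374136006451201 + 123278797782910239360√369
(8396801+437120√369)^4 = 39769069528107045198367948801 + 2070295065004669620717268480√369
(8396801+437120√369)^5 = 667865925565355162349028245713920001 + 34767711344252426473018978470025600√369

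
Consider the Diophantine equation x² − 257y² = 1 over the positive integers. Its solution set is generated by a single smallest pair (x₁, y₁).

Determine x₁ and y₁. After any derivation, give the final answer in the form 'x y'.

√257 → a₀=16, period (32); ℓ=1 odd so k=1
step 0: (16, 1)  from 16·(1,0) + (0,1)
step 1: (513, 32)  from 32·(16,1) + (1,0)
(x₁, y₁) = (513, 32);  513² − 257·32² = 1 ✓

513 32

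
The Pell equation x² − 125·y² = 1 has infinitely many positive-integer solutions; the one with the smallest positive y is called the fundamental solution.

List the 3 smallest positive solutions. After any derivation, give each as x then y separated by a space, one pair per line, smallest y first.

√125 → a₀=11, period (5,1,1,5,22); ℓ=5 odd so k=9
a_0=11:  p_0=11·1+0=11,  q_0=11·0+1=1
…
a_3=1:  p_3=1·67+56=123,  q_3=1·6+5=11
a_4=5:  p_4=5·123+67=682,  q_4=5·11+6=61
a_5=22:  p_5=22·682+123=15127,  q_5=22·61+11=1353
a_6=5:  p_6=5·15127+682=76317,  q_6=5·1353+61=6826
…
a_8=1:  p_8=1·91444+76317=167761,  q_8=1·8179+6826=15005
a_9=5:  p_9=5·167761+91444=930249,  q_9=5·15005+8179=83204
fundamental: x₁=930249, y₁=83204  (since 865363202001 − 125·6922905616 = 1)
(x_2, y_2) = (930249·930249 + 125·83204·83204, 930249·83204 + 83204·930249) = (1730726404001, 154800875592)
(x_3, y_3) = (930249·1730726404001 + 125·83204·154800875592, 930249·154800875592 + 83204·1730726404001) = (3220013013190122249, 288006719437081612)

930249 83204
1730726404001 154800875592
3220013013190122249 288006719437081612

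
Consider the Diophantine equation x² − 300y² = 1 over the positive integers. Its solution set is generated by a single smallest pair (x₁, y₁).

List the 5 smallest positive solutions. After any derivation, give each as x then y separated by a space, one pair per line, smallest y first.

1351 78
3650401 210756
9863382151 569462634
26650854921601 1538687826312
72010600134783751 4157533937232390

√300 = [17; 3,8,3,34, …], period ℓ=4 (even) → k=3
a_0=17:  p_0=17·1+0=17,  q_0=17·0+1=1
a_1=3:  p_1=3·17+1=52,  q_1=3·1+0=3
a_2=8:  p_2=8·52+17=433,  q_2=8·3+1=25
a_3=3:  p_3=3·433+52=1351,  q_3=3·25+3=78
fundamental: x₁=1351, y₁=78  (since 1825201 − 300·6084 = 1)
(x_2, y_2) = (1351·1351 + 300·78·78, 1351·78 + 78·1351) = (3650401, 210756)
(x_3, y_3) = (1351·3650401 + 300·78·210756, 1351·210756 + 78·3650401) = (9863382151, 569462634)
(x_4, y_4) = (1351·9863382151 + 300·78·569462634, 1351·569462634 + 78·9863382151) = (26650854921601, 1538687826312)
(x_5, y_5) = (1351·26650854921601 + 300·78·1538687826312, 1351·1538687826312 + 78·26650854921601) = (72010600134783751, 4157533937232390)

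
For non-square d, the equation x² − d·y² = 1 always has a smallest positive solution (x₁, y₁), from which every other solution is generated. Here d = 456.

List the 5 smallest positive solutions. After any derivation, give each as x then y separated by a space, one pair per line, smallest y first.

d=456: √d = [21; 2,1,4,1,2,42] (ℓ=6, even), read p_5/q_5
k=0  a_k=21  p_k/q_k = 21/1
…
k=4  a_k=1  p_k/q_k = 363/17
k=5  a_k=2  p_k/q_k = 1025/48
(x₁, y₁) = (1025, 48);  1025² − 456·48² = 1 ✓
(1025+48√456)^2 = 2101249 + 98400√456
(1025+48√456)^3 = 4307559425 + 201719952√456
(1025+48√456)^4 = 8830494720001 + 413525803200√456
(1025+48√456)^5 = 18102509868442625 + 847727694840048√456

1025 48
2101249 98400
4307559425 201719952
8830494720001 413525803200
18102509868442625 847727694840048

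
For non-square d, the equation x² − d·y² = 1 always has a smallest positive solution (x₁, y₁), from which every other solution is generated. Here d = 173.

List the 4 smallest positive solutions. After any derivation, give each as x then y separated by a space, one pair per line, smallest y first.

d=173: √d = [13; 6,1,1,6,26] (ℓ=5, odd), read p_9/q_9
k=0  a_k=13  p_k/q_k = 13/1
k=1  a_k=6  p_k/q_k = 79/6
k=2  a_k=1  p_k/q_k = 92/7
k=3  a_k=1  p_k/q_k = 171/13
k=4  a_k=6  p_k/q_k = 1118/85
…
k=6  a_k=6  p_k/q_k = 176552/13423
k=7  a_k=1  p_k/q_k = 205791/15646
k=8  a_k=1  p_k/q_k = 382343/29069
k=9  a_k=6  p_k/q_k = 2499849/190060
→ (2499849, 190060).  Check: 2499849²=6249245022801, 173·190060²=6249245022800, difference 1.
n=2: (2499849,190060)∘(2499849,190060) = (2499849·2499849+173·190060·190060, 2499849·190060+190060·2499849) = (12498490045601,950242601880)
n=3: (12498490045601,950242601880)∘(2499849,190060) = (2499849·12498490045601+173·190060·950242601880, 2499849·950242601880+190060·12498490045601) = (62488675684008728649,4750926036134042180)
n=4: (62488675684008728649,4750926036134042180)∘(2499849,190060) = (2499849·62488675684008728649+173·190060·4750926036134042180, 2499849·4750926036134042180+190060·62488675684008728649) = (312424506839974574118902401,23753195401006348176659760)

2499849 190060
12498490045601 950242601880
62488675684008728649 4750926036134042180
312424506839974574118902401 23753195401006348176659760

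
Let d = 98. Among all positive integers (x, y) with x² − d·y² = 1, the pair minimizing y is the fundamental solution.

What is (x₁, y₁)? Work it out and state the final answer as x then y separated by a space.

99 10

√98 = [9; 1,8,1,18, …], period ℓ=4 (even) → k=3
step 0: (9, 1)  from 9·(1,0) + (0,1)
step 1: (10, 1)  from 1·(9,1) + (1,0)
step 2: (89, 9)  from 8·(10,1) + (9,1)
step 3: (99, 10)  from 1·(89,9) + (10,1)
→ (99, 10).  Check: 99²=9801, 98·10²=9800, difference 1.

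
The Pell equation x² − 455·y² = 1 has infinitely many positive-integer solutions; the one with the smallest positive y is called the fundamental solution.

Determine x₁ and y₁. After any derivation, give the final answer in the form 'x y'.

√455 = [21; 3,42, …], period ℓ=2 (even) → k=1
i=0: a=21 ⇒ p=21, q=1
i=1: a=3 ⇒ p=64, q=3
→ (64, 3).  Check: 64²=4096, 455·3²=4095, difference 1.

64 3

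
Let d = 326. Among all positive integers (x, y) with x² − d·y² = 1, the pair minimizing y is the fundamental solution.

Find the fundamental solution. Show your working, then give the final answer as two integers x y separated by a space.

325 18

√326 → a₀=18, period (18,36); ℓ=2 even so k=1
a_0=18:  p_0=18·1+0=18,  q_0=18·0+1=1
a_1=18:  p_1=18·18+1=325,  q_1=18·1+0=18
fundamental: x₁=325, y₁=18  (since 105625 − 326·324 = 1)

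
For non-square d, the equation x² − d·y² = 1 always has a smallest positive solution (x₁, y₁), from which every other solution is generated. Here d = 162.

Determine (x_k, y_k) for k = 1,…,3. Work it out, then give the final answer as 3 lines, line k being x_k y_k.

√162 = [12; 1,2,1,2,12,2,1,2,1,24, …], period ℓ=10 (even) → k=9
k=0  a_k=12  p_k/q_k = 12/1
…
k=4  a_k=2  p_k/q_k = 140/11
…
k=6  a_k=2  p_k/q_k = 3602/283
k=7  a_k=1  p_k/q_k = 5333/419
k=8  a_k=2  p_k/q_k = 14268/1121
k=9  a_k=1  p_k/q_k = 19601/1540
(x₁, y₁) = (19601, 1540);  19601² − 162·1540² = 1 ✓
n=2: (19601,1540)∘(19601,1540) = (19601·19601+162·1540·1540, 19601·1540+1540·19601) = (768398401,60371080)
n=3: (768398401,60371080)∘(19601,1540) = (19601·768398401+162·1540·60371080, 19601·60371080+1540·768398401) = (30122754096401,2366667076620)

19601 1540
768398401 60371080
30122754096401 2366667076620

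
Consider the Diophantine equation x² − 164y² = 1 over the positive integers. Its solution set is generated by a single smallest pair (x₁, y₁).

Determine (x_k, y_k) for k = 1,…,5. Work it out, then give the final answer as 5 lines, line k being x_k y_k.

2049 160
8396801 655680
34410088449 2686976480
141012534067201 11011228959360
577869330197301249 45124013588480800

[12; 1,4,6,4,1,24] for √164; ℓ=6 ⇒ convergent index 5
k=0  a_k=12  p_k/q_k = 12/1
k=1  a_k=1  p_k/q_k = 13/1
k=2  a_k=4  p_k/q_k = 64/5
k=3  a_k=6  p_k/q_k = 397/31
k=4  a_k=4  p_k/q_k = 1652/129
k=5  a_k=1  p_k/q_k = 2049/160
→ (2049, 160).  Check: 2049²=4198401, 164·160²=4198400, difference 1.
(2049+160√164)^2 = 8396801 + 655680√164
(2049+160√164)^3 = 34410088449 + 2686976480√164
(2049+160√164)^4 = 141012534067201 + 11011228959360√164
(2049+160√164)^5 = 577869330197301249 + 45124013588480800√164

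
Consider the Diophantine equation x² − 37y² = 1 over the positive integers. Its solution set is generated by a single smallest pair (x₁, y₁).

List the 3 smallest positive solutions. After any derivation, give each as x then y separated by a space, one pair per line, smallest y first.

73 12
10657 1752
1555849 255780

√37 → a₀=6, period (12); ℓ=1 odd so k=1
a_0=6:  p_0=6·1+0=6,  q_0=6·0+1=1
a_1=12:  p_1=12·6+1=73,  q_1=12·1+0=12
fundamental: x₁=73, y₁=12  (since 5329 − 37·144 = 1)
(73+12√37)^2 = 10657 + 1752√37
(73+12√37)^3 = 1555849 + 255780√37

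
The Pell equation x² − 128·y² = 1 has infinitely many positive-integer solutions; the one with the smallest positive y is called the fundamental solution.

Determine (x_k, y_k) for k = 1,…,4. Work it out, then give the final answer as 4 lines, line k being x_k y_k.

√128 = [11; 3,5,3,22, …], period ℓ=4 (even) → k=3
step 0: (11, 1)  from 11·(1,0) + (0,1)
…
step 2: (181, 16)  from 5·(34,3) + (11,1)
step 3: (577, 51)  from 3·(181,16) + (34,3)
fundamental: x₁=577, y₁=51  (since 332929 − 128·2601 = 1)
k=2:  x_2 = 577·577+128·51·51 = 665857,  y_2 = 577·51+51·577 = 58854
k=3:  x_3 = 577·665857+128·51·58854 = 768398401,  y_3 = 577·58854+51·665857 = 67917465
k=4:  x_4 = 577·768398401+128·51·67917465 = 886731088897,  y_4 = 577·67917465+51·768398401 = 78376695756

577 51
665857 58854
768398401 67917465
886731088897 78376695756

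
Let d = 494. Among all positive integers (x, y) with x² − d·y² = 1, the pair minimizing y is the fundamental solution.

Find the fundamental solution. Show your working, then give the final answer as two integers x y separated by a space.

73035 3286

[22; 4,2,2,1,2,1,2,2,4,44] for √494; ℓ=10 ⇒ convergent index 9
i=0: a=22 ⇒ p=22, q=1
…
i=2: a=2 ⇒ p=200, q=9
i=3: a=2 ⇒ p=489, q=22
i=4: a=1 ⇒ p=689, q=31
i=5: a=2 ⇒ p=1867, q=84
i=6: a=1 ⇒ p=2556, q=115
…
i=8: a=2 ⇒ p=16514, q=743
i=9: a=4 ⇒ p=73035, q=3286
(x₁, y₁) = (73035, 3286);  73035² − 494·3286² = 1 ✓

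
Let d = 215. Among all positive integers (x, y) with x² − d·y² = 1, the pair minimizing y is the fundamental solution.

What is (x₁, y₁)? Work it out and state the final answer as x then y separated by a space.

[14; 1,1,1,28] for √215; ℓ=4 ⇒ convergent index 3
step 0: (14, 1)  from 14·(1,0) + (0,1)
…
step 2: (29, 2)  from 1·(15,1) + (14,1)
step 3: (44, 3)  from 1·(29,2) + (15,1)
(x₁, y₁) = (44, 3);  44² − 215·3² = 1 ✓

44 3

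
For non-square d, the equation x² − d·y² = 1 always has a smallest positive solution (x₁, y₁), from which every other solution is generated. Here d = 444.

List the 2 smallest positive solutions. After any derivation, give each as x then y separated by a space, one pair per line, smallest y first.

√444 → a₀=21, period (14,42); ℓ=2 even so k=1
a_0=21:  p_0=21·1+0=21,  q_0=21·0+1=1
a_1=14:  p_1=14·21+1=295,  q_1=14·1+0=14
fundamental: x₁=295, y₁=14  (since 87025 − 444·196 = 1)
(295+14√444)^2 = 174049 + 8260√444

295 14
174049 8260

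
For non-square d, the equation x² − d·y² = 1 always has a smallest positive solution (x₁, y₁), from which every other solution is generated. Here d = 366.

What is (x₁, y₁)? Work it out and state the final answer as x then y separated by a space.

907925 47458

[19; 7,1,1,1,2,12,2,1,1,1,7,38] for √366; ℓ=12 ⇒ convergent index 11
k=0  a_k=19  p_k/q_k = 19/1
k=1  a_k=7  p_k/q_k = 134/7
k=2  a_k=1  p_k/q_k = 153/8
…
k=5  a_k=2  p_k/q_k = 1167/61
…
k=7  a_k=2  p_k/q_k = 30055/1571
…
k=10  a_k=1  p_k/q_k = 119053/6223
k=11  a_k=7  p_k/q_k = 907925/47458
fundamental: x₁=907925, y₁=47458  (since 824327805625 − 366·2252261764 = 1)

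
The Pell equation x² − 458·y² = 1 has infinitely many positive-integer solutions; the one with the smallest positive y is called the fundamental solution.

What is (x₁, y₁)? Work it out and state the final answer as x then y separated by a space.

22899 1070

√458 → a₀=21, period (2,2,42); ℓ=3 odd so k=5
k=0  a_k=21  p_k/q_k = 21/1
k=1  a_k=2  p_k/q_k = 43/2
k=2  a_k=2  p_k/q_k = 107/5
…
k=4  a_k=2  p_k/q_k = 9181/429
k=5  a_k=2  p_k/q_k = 22899/1070
fundamental: x₁=22899, y₁=1070  (since 524364201 − 458·1144900 = 1)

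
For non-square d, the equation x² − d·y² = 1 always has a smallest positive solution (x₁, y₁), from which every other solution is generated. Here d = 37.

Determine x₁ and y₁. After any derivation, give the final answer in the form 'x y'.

73 12

√37 = [6; 12, …], period ℓ=1 (odd) → k=1
step 0: (6, 1)  from 6·(1,0) + (0,1)
step 1: (73, 12)  from 12·(6,1) + (1,0)
fundamental: x₁=73, y₁=12  (since 5329 − 37·144 = 1)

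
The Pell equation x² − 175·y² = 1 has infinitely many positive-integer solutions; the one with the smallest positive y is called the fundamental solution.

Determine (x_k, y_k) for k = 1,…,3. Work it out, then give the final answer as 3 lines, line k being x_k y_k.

2024 153
8193151 619344
33165873224 2507104359

[13; 4,2,1,2,4,26] for √175; ℓ=6 ⇒ convergent index 5
step 0: (13, 1)  from 13·(1,0) + (0,1)
step 1: (53, 4)  from 4·(13,1) + (1,0)
step 2: (119, 9)  from 2·(53,4) + (13,1)
step 3: (172, 13)  from 1·(119,9) + (53,4)
step 4: (463, 35)  from 2·(172,13) + (119,9)
step 5: (2024, 153)  from 4·(463,35) + (172,13)
fundamental: x₁=2024, y₁=153  (since 4096576 − 175·23409 = 1)
k=2:  x_2 = 2024·2024+175·153·153 = 8193151,  y_2 = 2024·153+153·2024 = 619344
k=3:  x_3 = 2024·8193151+175·153·619344 = 33165873224,  y_3 = 2024·619344+153·8193151 = 2507104359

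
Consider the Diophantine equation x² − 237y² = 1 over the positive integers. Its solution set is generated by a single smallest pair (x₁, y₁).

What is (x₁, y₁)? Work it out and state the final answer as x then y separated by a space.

d=237: √d = [15; 2,1,1,7,10,7,1,1,2,30] (ℓ=10, even), read p_9/q_9
i=0: a=15 ⇒ p=15, q=1
i=1: a=2 ⇒ p=31, q=2
…
i=3: a=1 ⇒ p=77, q=5
…
i=6: a=7 ⇒ p=42074, q=2733
…
i=8: a=1 ⇒ p=90075, q=5851
i=9: a=2 ⇒ p=228151, q=14820
→ (228151, 14820).  Check: 228151²=52052878801, 237·14820²=52052878800, difference 1.

228151 14820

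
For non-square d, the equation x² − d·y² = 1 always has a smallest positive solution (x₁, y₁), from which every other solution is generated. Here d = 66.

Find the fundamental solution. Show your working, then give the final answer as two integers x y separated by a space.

[8; 8,16] for √66; ℓ=2 ⇒ convergent index 1
i=0: a=8 ⇒ p=8, q=1
i=1: a=8 ⇒ p=65, q=8
→ (65, 8).  Check: 65²=4225, 66·8²=4224, difference 1.

65 8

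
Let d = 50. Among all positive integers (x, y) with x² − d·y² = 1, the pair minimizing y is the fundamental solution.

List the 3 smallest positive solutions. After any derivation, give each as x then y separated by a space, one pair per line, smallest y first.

√50 → a₀=7, period (14); ℓ=1 odd so k=1
i=0: a=7 ⇒ p=7, q=1
i=1: a=14 ⇒ p=99, q=14
fundamental: x₁=99, y₁=14  (since 9801 − 50·196 = 1)
(x_2, y_2) = (99·99 + 50·14·14, 99·14 + 14·99) = (19601, 2772)
(x_3, y_3) = (99·19601 + 50·14·2772, 99·2772 + 14·19601) = (3880899, 548842)

99 14
19601 2772
3880899 548842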